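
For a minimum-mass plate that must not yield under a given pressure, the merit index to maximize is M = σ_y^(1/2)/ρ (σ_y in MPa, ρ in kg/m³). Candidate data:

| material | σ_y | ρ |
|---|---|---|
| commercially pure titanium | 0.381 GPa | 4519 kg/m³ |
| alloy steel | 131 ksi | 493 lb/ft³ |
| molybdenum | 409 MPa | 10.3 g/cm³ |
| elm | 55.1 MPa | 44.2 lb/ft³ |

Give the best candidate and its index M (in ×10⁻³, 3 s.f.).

elm, M = 10.5×10⁻³

Normalizing units and computing the index:
  commercially pure titanium: σ_y = 381.0 MPa, ρ = 4519 kg/m³
  alloy steel: σ_y = 903.2 MPa, ρ = 7897 kg/m³
  molybdenum: σ_y = 409.0 MPa, ρ = 10300 kg/m³
  elm: σ_y = 55.10 MPa, ρ = 708.0 kg/m³
  elm: M = 10.5×10⁻³
  commercially pure titanium: M = 4.32×10⁻³
  alloy steel: M = 3.81×10⁻³
  molybdenum: M = 1.96×10⁻³
Highest index: elm.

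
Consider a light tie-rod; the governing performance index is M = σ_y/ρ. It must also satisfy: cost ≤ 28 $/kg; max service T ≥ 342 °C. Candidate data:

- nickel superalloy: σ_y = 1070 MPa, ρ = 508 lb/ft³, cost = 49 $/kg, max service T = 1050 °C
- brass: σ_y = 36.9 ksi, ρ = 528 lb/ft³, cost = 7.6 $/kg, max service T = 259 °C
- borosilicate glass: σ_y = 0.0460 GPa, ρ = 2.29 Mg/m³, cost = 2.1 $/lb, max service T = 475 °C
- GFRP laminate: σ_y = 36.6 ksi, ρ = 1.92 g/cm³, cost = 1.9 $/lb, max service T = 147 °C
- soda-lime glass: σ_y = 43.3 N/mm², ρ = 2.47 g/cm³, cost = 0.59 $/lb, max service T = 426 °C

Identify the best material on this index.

Screen on constraints: cost ≤ 28 $/kg; max service T ≥ 342 °C. Survivors: borosilicate glass, soda-lime glass.
Convert each candidate to consistent units, then evaluate M:
  borosilicate glass: σ_y = 46.00 MPa, ρ = 2290 kg/m³
  soda-lime glass: σ_y = 43.30 MPa, ρ = 2470 kg/m³
  borosilicate glass: M = 20.1 kN·m/kg
  soda-lime glass: M = 17.5 kN·m/kg
The maximum is for borosilicate glass.

borosilicate glass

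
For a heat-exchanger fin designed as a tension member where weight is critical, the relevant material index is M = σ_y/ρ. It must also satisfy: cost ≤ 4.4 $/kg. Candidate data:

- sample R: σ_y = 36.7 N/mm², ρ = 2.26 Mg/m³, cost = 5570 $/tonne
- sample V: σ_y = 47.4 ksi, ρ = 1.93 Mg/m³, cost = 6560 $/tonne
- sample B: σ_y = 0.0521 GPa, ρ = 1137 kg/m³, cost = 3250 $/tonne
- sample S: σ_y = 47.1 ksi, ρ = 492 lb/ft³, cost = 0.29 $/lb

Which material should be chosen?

sample B

Screen on constraints: cost ≤ 4.4 $/kg. Survivors: sample B, sample S.
In SI units:
  sample B: σ_y = 52.10 MPa, ρ = 1137 kg/m³
  sample S: σ_y = 324.7 MPa, ρ = 7881 kg/m³
  sample B: M = 45.8 kN·m/kg
  sample S: M = 41.2 kN·m/kg
The maximum is for sample B.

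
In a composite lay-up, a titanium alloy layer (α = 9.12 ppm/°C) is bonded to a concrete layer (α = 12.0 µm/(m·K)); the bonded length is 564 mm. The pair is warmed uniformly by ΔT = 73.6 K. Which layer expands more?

α(titanium alloy) = 9.12×10⁻⁶/K vs α(concrete) = 12.0×10⁻⁶/K.
Higher α expands more for the same ΔT: concrete.

concrete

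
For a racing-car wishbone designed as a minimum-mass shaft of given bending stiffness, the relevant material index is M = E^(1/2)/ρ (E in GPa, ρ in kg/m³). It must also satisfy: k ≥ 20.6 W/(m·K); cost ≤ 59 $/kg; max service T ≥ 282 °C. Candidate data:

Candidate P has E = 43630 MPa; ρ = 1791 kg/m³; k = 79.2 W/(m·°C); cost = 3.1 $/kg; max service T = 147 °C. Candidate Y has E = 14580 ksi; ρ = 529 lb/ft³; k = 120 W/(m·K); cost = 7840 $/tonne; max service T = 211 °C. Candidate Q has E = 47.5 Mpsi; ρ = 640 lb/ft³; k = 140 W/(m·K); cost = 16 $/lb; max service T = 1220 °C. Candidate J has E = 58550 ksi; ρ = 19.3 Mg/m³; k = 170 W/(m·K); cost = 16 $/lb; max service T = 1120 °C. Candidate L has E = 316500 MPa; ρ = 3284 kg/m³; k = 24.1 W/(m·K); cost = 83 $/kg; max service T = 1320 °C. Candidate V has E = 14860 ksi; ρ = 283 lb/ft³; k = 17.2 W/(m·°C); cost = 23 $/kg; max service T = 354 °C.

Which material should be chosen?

candidate Q

Screen on constraints: k ≥ 20.6 W/(m·K); cost ≤ 59 $/kg; max service T ≥ 282 °C. Survivors: candidate Q, candidate J.
Putting every candidate on a common basis:
  candidate Q: E = 327.5 GPa, ρ = 10250 kg/m³
  candidate J: E = 403.7 GPa, ρ = 19300 kg/m³
  candidate Q: M = 1.77×10⁻³
  candidate J: M = 1.04×10⁻³
Candidate Q has the largest M.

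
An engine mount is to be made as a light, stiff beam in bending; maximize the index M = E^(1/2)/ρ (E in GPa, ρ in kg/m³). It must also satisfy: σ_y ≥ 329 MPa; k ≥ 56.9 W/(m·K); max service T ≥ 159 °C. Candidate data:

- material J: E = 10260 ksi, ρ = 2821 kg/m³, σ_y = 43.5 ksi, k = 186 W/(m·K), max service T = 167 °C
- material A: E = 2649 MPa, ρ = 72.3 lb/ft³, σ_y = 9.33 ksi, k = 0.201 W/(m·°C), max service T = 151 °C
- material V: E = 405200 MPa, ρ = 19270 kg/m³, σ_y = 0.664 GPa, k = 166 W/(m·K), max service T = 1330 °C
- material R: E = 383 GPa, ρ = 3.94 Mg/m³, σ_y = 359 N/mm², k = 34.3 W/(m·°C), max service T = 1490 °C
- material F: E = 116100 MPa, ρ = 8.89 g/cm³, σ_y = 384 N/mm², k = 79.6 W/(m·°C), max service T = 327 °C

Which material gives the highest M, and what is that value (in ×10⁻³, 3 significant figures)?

Screen on constraints: σ_y ≥ 329 MPa; k ≥ 56.9 W/(m·K); max service T ≥ 159 °C. Survivors: material V, material F.
Convert each candidate to consistent units, then evaluate M:
  material V: E = 405.2 GPa, ρ = 19270 kg/m³
  material F: E = 116.1 GPa, ρ = 8890 kg/m³
  material F: M = 1.21×10⁻³
  material V: M = 1.04×10⁻³
The maximum is for material F.

material F, M = 1.21×10⁻³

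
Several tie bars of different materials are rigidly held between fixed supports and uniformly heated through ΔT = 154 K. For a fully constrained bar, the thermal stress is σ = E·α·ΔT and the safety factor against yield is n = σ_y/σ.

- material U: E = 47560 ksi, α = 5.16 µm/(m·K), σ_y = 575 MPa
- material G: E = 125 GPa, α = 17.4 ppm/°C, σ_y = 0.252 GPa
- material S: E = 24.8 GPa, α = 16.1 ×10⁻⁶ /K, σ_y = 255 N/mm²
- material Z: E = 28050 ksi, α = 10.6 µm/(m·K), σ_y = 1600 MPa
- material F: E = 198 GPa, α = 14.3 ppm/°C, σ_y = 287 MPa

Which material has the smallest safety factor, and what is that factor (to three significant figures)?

Converting E to GPa, α to ×10⁻⁶/K, σ_y to MPa, then σ and n for each:
  material U: E = 327.9, α = 5.16, σ_y = 575.0 → σ = 261 MPa, n = 2.21
  material G: E = 125.0, α = 17.4, σ_y = 252.0 → σ = 335 MPa, n = 0.752
  material S: E = 24.80, α = 16.1, σ_y = 255.0 → σ = 61.5 MPa, n = 4.15
  material Z: E = 193.4, α = 10.6, σ_y = 1600 → σ = 316 MPa, n = 5.07
  material F: E = 198.0, α = 14.3, σ_y = 287.0 → σ = 436 MPa, n = 0.658
The minimum is material F at n = 0.658.

material F, n = 0.658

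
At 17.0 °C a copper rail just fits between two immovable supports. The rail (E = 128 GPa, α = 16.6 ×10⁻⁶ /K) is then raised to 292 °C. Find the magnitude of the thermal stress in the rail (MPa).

584 MPa

ΔT = 275.0 K. Constrained thermal stress σ = E·α·ΔT = 128.0×10³ MPa × 16.6×10⁻⁶ × 275.0 = 584 MPa (compressive).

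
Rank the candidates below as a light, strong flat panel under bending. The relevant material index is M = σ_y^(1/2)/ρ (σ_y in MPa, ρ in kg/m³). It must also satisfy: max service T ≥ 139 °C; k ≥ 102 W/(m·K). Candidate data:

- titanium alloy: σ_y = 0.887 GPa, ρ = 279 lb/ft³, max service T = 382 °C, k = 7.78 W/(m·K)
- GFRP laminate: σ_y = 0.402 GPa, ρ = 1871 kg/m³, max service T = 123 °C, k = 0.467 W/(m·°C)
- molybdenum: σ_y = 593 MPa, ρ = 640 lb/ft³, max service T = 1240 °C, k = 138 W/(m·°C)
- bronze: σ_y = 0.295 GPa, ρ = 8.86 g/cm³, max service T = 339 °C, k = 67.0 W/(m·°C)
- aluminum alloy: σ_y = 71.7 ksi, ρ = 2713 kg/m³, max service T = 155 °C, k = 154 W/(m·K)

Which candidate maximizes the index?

aluminum alloy

Screen on constraints: max service T ≥ 139 °C; k ≥ 102 W/(m·K). Survivors: molybdenum, aluminum alloy.
Putting every candidate on a common basis:
  molybdenum: σ_y = 593.0 MPa, ρ = 10250 kg/m³
  aluminum alloy: σ_y = 494.4 MPa, ρ = 2713 kg/m³
  aluminum alloy: M = 8.20×10⁻³
  molybdenum: M = 2.38×10⁻³
Aluminum alloy ranks first.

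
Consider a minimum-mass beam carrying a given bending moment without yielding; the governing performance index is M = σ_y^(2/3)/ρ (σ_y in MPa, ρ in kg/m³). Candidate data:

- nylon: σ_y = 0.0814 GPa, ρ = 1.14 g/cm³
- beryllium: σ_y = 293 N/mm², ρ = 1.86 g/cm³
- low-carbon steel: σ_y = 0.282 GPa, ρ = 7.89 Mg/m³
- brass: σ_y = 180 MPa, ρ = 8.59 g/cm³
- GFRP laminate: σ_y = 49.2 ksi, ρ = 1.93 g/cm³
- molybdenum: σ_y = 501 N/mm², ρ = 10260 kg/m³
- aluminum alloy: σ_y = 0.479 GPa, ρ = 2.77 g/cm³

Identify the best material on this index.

GFRP laminate

In SI units:
  nylon: σ_y = 81.40 MPa, ρ = 1140 kg/m³
  beryllium: σ_y = 293.0 MPa, ρ = 1860 kg/m³
  low-carbon steel: σ_y = 282.0 MPa, ρ = 7890 kg/m³
  brass: σ_y = 180.0 MPa, ρ = 8590 kg/m³
  GFRP laminate: σ_y = 339.2 MPa, ρ = 1930 kg/m³
  molybdenum: σ_y = 501.0 MPa, ρ = 10260 kg/m³
  aluminum alloy: σ_y = 479.0 MPa, ρ = 2770 kg/m³
  GFRP laminate: M = 25.2×10⁻³
  beryllium: M = 23.7×10⁻³
  aluminum alloy: M = 22.1×10⁻³
  nylon: M = 16.5×10⁻³
  molybdenum: M = 6.15×10⁻³
  low-carbon steel: M = 5.45×10⁻³
  brass: M = 3.71×10⁻³
GFRP laminate ranks first.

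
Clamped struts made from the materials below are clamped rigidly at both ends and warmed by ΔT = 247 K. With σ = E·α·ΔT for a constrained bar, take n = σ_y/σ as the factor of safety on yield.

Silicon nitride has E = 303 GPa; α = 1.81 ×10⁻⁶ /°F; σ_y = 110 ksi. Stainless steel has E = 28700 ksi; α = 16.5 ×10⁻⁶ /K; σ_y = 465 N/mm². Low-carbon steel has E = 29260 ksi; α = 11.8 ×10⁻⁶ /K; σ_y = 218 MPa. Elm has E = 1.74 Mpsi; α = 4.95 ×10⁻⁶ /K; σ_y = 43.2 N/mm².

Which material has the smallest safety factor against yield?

low-carbon steel

In consistent units (E in GPa, α in ×10⁻⁶/K, σ_y in MPa):
  silicon nitride: E = 303.0, α = 3.26, σ_y = 758.4 → σ = 244 MPa, n = 3.11
  stainless steel: E = 197.9, α = 16.5, σ_y = 465.0 → σ = 806 MPa, n = 0.577
  low-carbon steel: E = 201.7, α = 11.8, σ_y = 218.0 → σ = 588 MPa, n = 0.371
  elm: E = 12.00, α = 4.95, σ_y = 43.20 → σ = 14.7 MPa, n = 2.95
The minimum is low-carbon steel at n = 0.371.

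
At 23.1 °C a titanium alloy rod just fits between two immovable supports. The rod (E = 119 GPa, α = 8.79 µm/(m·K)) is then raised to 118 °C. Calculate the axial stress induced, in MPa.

99.3 MPa

ΔT = 94.90 K. Constrained thermal stress σ = E·α·ΔT = 119.0×10³ MPa × 8.79×10⁻⁶ × 94.90 = 99.3 MPa (compressive).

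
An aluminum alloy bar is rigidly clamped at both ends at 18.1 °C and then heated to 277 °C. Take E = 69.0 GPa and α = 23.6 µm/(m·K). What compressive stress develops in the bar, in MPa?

ΔT = 258.9 K. Constrained thermal stress σ = E·α·ΔT = 69.00×10³ MPa × 23.6×10⁻⁶ × 258.9 = 422 MPa (compressive).

422 MPa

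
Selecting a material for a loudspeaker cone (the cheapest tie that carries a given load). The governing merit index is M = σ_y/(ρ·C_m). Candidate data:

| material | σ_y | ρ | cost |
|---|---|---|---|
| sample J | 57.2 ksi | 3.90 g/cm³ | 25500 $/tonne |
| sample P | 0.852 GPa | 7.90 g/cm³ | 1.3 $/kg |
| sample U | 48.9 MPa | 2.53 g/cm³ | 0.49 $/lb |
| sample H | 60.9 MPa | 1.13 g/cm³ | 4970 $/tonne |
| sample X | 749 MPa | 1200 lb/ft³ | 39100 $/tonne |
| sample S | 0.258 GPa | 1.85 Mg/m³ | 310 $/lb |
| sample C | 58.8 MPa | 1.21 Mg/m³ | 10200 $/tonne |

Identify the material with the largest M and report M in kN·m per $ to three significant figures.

sample P, M = 83.0 kN·m per $

Putting every candidate on a common basis:
  sample J: σ_y = 394.4 MPa, ρ = 3900 kg/m³, cost = 25.50 $/kg
  sample P: σ_y = 852.0 MPa, ρ = 7900 kg/m³, cost = 1.300 $/kg
  sample U: σ_y = 48.90 MPa, ρ = 2530 kg/m³, cost = 1.080 $/kg
  sample H: σ_y = 60.90 MPa, ρ = 1130 kg/m³, cost = 4.970 $/kg
  sample X: σ_y = 749.0 MPa, ρ = 19220 kg/m³, cost = 39.10 $/kg
  sample S: σ_y = 258.0 MPa, ρ = 1850 kg/m³, cost = 683.4 $/kg
  sample C: σ_y = 58.80 MPa, ρ = 1210 kg/m³, cost = 10.20 $/kg
  sample P: M = 83.0 kN·m per $
  sample U: M = 17.9 kN·m per $
  sample H: M = 10.8 kN·m per $
  sample C: M = 4.76 kN·m per $
  sample J: M = 3.97 kN·m per $
  sample X: M = 0.997 kN·m per $
  sample S: M = 0.204 kN·m per $
Sample P has the largest M.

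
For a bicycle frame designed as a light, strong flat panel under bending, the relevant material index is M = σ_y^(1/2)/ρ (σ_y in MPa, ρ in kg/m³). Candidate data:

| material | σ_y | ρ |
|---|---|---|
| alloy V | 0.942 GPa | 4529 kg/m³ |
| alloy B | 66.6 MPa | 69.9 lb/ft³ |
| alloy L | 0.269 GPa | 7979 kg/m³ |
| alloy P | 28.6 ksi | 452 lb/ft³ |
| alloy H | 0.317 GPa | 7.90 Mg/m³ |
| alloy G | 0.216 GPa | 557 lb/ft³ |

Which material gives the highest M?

alloy B

After converting to SI:
  alloy V: σ_y = 942.0 MPa, ρ = 4529 kg/m³
  alloy B: σ_y = 66.60 MPa, ρ = 1120 kg/m³
  alloy L: σ_y = 269.0 MPa, ρ = 7979 kg/m³
  alloy P: σ_y = 197.2 MPa, ρ = 7240 kg/m³
  alloy H: σ_y = 317.0 MPa, ρ = 7900 kg/m³
  alloy G: σ_y = 216.0 MPa, ρ = 8922 kg/m³
  alloy B: M = 7.29×10⁻³
  alloy V: M = 6.78×10⁻³
  alloy H: M = 2.25×10⁻³
  alloy L: M = 2.06×10⁻³
  alloy P: M = 1.94×10⁻³
  alloy G: M = 1.65×10⁻³
Alloy B ranks first.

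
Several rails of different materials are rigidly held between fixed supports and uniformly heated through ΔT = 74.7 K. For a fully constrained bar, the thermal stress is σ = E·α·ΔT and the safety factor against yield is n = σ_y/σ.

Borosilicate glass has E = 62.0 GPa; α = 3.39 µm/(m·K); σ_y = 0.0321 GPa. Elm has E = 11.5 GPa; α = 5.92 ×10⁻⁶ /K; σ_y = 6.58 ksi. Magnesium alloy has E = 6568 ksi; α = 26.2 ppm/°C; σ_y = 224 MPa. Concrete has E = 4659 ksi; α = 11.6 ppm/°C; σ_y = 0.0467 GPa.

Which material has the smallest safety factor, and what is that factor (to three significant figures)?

With everything in SI (GPa, ×10⁻⁶/K, MPa):
  borosilicate glass: E = 62.00, α = 3.39, σ_y = 32.10 → σ = 15.7 MPa, n = 2.04
  elm: E = 11.50, α = 5.92, σ_y = 45.37 → σ = 5.09 MPa, n = 8.92
  magnesium alloy: E = 45.28, α = 26.2, σ_y = 224.0 → σ = 88.6 MPa, n = 2.53
  concrete: E = 32.12, α = 11.6, σ_y = 46.70 → σ = 27.8 MPa, n = 1.68
The minimum is concrete at n = 1.68.

concrete, n = 1.68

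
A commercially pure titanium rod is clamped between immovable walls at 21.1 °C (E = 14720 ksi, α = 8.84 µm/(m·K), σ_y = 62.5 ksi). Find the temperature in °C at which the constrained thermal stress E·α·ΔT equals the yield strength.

501 °C

E = 14720 ksi = 101.5 GPa.
σ_y = 62.5 ksi = 430.9 MPa.
E·α·ΔT = 430.9 MPa ⇒ ΔT = 430.9 / (101.5×10³ × 8.84×10⁻⁶) = 480.3 K.
T = 21.1 + 480.3 = 501.4 °C.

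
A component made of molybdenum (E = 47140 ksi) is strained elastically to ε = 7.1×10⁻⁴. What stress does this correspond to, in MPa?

E = 47140 ksi = 325.0 GPa.
σ = E·ε = 325000 MPa × 7.1×10⁻⁴ = 231 MPa.

231 MPa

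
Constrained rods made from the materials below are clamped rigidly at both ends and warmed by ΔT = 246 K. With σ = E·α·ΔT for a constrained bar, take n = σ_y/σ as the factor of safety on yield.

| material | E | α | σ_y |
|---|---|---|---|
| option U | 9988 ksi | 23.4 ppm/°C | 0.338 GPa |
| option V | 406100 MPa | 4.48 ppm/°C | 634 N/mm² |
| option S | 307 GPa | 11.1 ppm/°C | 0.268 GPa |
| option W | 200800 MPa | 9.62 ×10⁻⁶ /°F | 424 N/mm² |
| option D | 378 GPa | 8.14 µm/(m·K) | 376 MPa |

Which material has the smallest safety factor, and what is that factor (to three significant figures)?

Per material, after unit conversion:
  option U: E = 68.86, α = 23.4, σ_y = 338.0 → σ = 396 MPa, n = 0.853
  option V: E = 406.1, α = 4.48, σ_y = 634.0 → σ = 448 MPa, n = 1.42
  option S: E = 307.0, α = 11.1, σ_y = 268.0 → σ = 838 MPa, n = 0.320
  option W: E = 200.8, α = 17.3, σ_y = 424.0 → σ = 855 MPa, n = 0.496
  option D: E = 378.0, α = 8.14, σ_y = 376.0 → σ = 757 MPa, n = 0.497
Option S has the lowest safety factor, n = 0.320.

option S, n = 0.320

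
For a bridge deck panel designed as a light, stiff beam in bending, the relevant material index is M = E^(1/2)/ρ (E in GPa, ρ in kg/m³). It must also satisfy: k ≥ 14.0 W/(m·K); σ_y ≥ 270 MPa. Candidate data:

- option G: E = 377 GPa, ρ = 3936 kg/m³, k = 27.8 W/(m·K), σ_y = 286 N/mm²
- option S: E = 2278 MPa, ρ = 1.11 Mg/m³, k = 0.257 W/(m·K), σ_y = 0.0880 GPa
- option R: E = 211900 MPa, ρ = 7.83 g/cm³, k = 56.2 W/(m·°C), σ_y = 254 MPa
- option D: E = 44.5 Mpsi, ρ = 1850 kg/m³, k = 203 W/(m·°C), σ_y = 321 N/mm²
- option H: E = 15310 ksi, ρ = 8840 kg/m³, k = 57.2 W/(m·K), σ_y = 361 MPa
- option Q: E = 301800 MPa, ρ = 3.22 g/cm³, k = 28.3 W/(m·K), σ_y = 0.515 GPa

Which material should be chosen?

option D

Screen on constraints: k ≥ 14.0 W/(m·K); σ_y ≥ 270 MPa. Survivors: option G, option D, option H, option Q.
After converting to SI:
  option G: E = 377.0 GPa, ρ = 3936 kg/m³
  option D: E = 306.8 GPa, ρ = 1850 kg/m³
  option H: E = 105.6 GPa, ρ = 8840 kg/m³
  option Q: E = 301.8 GPa, ρ = 3220 kg/m³
  option D: M = 9.47×10⁻³
  option Q: M = 5.40×10⁻³
  option G: M = 4.93×10⁻³
  option H: M = 1.16×10⁻³
The maximum is for option D.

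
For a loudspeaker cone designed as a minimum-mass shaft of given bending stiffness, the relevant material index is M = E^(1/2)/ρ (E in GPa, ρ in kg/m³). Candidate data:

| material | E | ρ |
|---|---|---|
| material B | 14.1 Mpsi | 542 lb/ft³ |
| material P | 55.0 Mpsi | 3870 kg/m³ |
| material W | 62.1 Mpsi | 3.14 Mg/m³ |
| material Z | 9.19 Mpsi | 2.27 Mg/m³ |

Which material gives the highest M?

material W

Convert each candidate to consistent units, then evaluate M:
  material B: E = 97.22 GPa, ρ = 8682 kg/m³
  material P: E = 379.2 GPa, ρ = 3870 kg/m³
  material W: E = 428.2 GPa, ρ = 3140 kg/m³
  material Z: E = 63.36 GPa, ρ = 2270 kg/m³
  material W: M = 6.59×10⁻³
  material P: M = 5.03×10⁻³
  material Z: M = 3.51×10⁻³
  material B: M = 1.14×10⁻³
Material W has the largest M.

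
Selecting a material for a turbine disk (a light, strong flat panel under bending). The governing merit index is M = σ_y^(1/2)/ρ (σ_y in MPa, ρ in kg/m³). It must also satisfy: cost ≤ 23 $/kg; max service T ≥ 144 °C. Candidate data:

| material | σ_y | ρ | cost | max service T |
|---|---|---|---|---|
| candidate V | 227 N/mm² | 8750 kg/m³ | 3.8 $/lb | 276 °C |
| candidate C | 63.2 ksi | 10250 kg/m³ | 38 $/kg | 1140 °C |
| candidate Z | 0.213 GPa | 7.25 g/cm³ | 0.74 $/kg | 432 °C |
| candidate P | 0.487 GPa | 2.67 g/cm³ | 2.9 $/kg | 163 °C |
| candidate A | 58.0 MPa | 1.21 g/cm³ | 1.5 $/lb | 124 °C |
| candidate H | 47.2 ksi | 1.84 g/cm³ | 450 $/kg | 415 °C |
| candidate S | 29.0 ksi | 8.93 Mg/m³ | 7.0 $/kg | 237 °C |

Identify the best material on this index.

candidate P

Screen on constraints: cost ≤ 23 $/kg; max service T ≥ 144 °C. Survivors: candidate V, candidate Z, candidate P, candidate S.
After converting to SI:
  candidate V: σ_y = 227.0 MPa, ρ = 8750 kg/m³
  candidate Z: σ_y = 213.0 MPa, ρ = 7250 kg/m³
  candidate P: σ_y = 487.0 MPa, ρ = 2670 kg/m³
  candidate S: σ_y = 199.9 MPa, ρ = 8930 kg/m³
  candidate P: M = 8.27×10⁻³
  candidate Z: M = 2.01×10⁻³
  candidate V: M = 1.72×10⁻³
  candidate S: M = 1.58×10⁻³
Highest index: candidate P.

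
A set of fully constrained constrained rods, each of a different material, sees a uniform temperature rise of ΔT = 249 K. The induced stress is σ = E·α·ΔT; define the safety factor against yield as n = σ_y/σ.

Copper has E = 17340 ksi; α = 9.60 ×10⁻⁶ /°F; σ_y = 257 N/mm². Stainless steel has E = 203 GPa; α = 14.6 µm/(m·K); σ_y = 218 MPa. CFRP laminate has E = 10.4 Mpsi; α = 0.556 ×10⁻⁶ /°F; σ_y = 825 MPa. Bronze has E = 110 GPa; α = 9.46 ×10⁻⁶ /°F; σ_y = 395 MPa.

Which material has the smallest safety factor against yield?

stainless steel

In consistent units (E in GPa, α in ×10⁻⁶/K, σ_y in MPa):
  copper: E = 119.6, α = 17.3, σ_y = 257.0 → σ = 514 MPa, n = 0.500
  stainless steel: E = 203.0, α = 14.6, σ_y = 218.0 → σ = 738 MPa, n = 0.295
  CFRP laminate: E = 71.71, α = 1.00, σ_y = 825.0 → σ = 17.9 MPa, n = 46.2
  bronze: E = 110.0, α = 17.0, σ_y = 395.0 → σ = 466 MPa, n = 0.847
Smallest n: stainless steel with n = 0.295.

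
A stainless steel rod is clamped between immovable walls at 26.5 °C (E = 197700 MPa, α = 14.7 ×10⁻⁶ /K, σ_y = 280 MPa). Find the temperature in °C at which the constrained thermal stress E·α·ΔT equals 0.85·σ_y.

108 °C

E = 197700 MPa = 197.7 GPa.
E·α·ΔT = 238.0 MPa ⇒ ΔT = 238.0 / (197.7×10³ × 14.7×10⁻⁶) = 81.89 K.
T = 26.5 + 81.89 = 108.4 °C.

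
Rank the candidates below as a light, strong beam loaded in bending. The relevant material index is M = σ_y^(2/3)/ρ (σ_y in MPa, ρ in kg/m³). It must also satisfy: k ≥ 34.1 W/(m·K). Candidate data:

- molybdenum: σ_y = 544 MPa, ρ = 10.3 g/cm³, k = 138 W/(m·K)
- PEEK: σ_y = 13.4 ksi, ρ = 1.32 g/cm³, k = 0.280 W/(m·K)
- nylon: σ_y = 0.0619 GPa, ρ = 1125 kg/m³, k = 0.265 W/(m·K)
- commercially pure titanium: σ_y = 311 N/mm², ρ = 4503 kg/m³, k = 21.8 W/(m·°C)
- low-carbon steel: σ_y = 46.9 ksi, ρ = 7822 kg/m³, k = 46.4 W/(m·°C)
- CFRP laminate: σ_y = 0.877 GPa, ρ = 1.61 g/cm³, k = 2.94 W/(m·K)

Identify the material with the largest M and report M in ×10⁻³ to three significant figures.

molybdenum, M = 6.47×10⁻³

Screen on constraints: k ≥ 34.1 W/(m·K). Survivors: molybdenum, low-carbon steel.
Normalizing units and computing the index:
  molybdenum: σ_y = 544.0 MPa, ρ = 10300 kg/m³
  low-carbon steel: σ_y = 323.4 MPa, ρ = 7822 kg/m³
  molybdenum: M = 6.47×10⁻³
  low-carbon steel: M = 6.02×10⁻³
The maximum is for molybdenum.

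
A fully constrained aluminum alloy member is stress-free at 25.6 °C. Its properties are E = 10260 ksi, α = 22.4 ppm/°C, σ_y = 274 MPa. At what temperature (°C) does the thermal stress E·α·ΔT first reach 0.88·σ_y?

178 °C

E = 10260 ksi = 70.74 GPa.
E·α·ΔT = 241.1 MPa ⇒ ΔT = 241.1 / (70.74×10³ × 22.4×10⁻⁶) = 152.2 K.
T = 25.6 + 152.2 = 177.8 °C.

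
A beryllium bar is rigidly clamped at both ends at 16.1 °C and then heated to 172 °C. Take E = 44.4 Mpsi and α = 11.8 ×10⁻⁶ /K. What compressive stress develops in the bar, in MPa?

E = 44.4 Mpsi = 306.1 GPa.
ΔT = 155.9 K. Constrained thermal stress σ = E·α·ΔT = 306.1×10³ MPa × 11.8×10⁻⁶ × 155.9 = 563 MPa (compressive).

563 MPa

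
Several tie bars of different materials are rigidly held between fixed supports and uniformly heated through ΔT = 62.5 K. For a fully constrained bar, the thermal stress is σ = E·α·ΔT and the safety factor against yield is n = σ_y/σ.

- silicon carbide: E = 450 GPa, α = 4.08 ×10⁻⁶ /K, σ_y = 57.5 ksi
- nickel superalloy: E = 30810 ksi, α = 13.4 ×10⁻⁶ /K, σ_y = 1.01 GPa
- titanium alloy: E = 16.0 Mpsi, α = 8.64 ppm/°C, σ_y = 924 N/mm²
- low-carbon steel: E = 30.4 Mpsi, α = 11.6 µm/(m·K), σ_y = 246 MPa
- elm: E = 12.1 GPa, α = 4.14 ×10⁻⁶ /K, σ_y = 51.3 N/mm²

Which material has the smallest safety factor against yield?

With everything in SI (GPa, ×10⁻⁶/K, MPa):
  silicon carbide: E = 450.0, α = 4.08, σ_y = 396.4 → σ = 115 MPa, n = 3.45
  nickel superalloy: E = 212.4, α = 13.4, σ_y = 1010 → σ = 178 MPa, n = 5.68
  titanium alloy: E = 110.3, α = 8.64, σ_y = 924.0 → σ = 59.6 MPa, n = 15.5
  low-carbon steel: E = 209.6, α = 11.6, σ_y = 246.0 → σ = 152 MPa, n = 1.62
  elm: E = 12.10, α = 4.14, σ_y = 51.30 → σ = 3.13 MPa, n = 16.4
Low-carbon steel has the lowest safety factor, n = 1.62.

low-carbon steel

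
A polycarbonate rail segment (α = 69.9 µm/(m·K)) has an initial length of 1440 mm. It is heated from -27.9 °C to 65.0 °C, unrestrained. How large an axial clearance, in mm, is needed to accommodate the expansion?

ΔT = 65.0 − (-27.9) = 92.90 K.
ΔL = α·L₀·ΔT = 69.9×10⁻⁶ × 1440 mm × 92.90 K = 9.35 mm.

9.35 mm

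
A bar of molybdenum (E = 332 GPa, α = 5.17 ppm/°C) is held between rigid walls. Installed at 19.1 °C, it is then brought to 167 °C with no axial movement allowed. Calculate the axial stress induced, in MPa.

ΔT = 147.9 K. Constrained thermal stress σ = E·α·ΔT = 332.0×10³ MPa × 5.17×10⁻⁶ × 147.9 = 254 MPa (compressive).

254 MPa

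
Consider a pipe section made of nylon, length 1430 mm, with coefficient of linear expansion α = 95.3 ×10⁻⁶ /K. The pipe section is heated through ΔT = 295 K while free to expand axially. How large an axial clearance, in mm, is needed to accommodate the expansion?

ΔL = α·L₀·ΔT = 95.3×10⁻⁶ × 1430 mm × 295.0 K = 40.2 mm.

40.2 mm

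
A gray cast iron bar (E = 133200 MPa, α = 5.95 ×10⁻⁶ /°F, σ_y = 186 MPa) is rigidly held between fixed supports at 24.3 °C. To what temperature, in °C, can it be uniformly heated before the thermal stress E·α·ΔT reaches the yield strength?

155 °C

E = 133200 MPa = 133.2 GPa.
α = 5.95×10⁻⁶/°F × 9/5 = 10.7×10⁻⁶/K.
E·α·ΔT = 186.0 MPa ⇒ ΔT = 186.0 / (133.2×10³ × 10.7×10⁻⁶) = 130.4 K.
T = 24.3 + 130.4 = 154.7 °C.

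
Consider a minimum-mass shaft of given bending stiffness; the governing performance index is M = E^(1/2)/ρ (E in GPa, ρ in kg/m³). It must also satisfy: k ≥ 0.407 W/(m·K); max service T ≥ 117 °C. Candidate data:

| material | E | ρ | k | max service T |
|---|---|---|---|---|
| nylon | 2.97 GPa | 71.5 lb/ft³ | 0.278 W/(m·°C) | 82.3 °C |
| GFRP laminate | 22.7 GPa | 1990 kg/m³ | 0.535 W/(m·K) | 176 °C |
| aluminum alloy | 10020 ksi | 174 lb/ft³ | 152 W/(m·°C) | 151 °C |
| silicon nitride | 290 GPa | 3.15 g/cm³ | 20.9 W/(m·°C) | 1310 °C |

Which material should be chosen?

Screen on constraints: k ≥ 0.407 W/(m·K); max service T ≥ 117 °C. Survivors: GFRP laminate, aluminum alloy, silicon nitride.
Putting every candidate on a common basis:
  GFRP laminate: E = 22.70 GPa, ρ = 1990 kg/m³
  aluminum alloy: E = 69.09 GPa, ρ = 2787 kg/m³
  silicon nitride: E = 290.0 GPa, ρ = 3150 kg/m³
  silicon nitride: M = 5.41×10⁻³
  aluminum alloy: M = 2.98×10⁻³
  GFRP laminate: M = 2.39×10⁻³
Silicon nitride ranks first.

silicon nitride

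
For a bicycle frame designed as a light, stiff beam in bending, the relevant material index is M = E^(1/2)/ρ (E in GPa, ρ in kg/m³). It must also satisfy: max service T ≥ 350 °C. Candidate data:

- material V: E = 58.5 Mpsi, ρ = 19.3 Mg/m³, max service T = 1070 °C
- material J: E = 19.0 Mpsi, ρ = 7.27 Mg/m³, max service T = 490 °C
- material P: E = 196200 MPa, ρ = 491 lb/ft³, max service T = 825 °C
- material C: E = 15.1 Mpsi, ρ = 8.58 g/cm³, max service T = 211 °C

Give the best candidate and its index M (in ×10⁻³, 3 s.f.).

Screen on constraints: max service T ≥ 350 °C. Survivors: material V, material J, material P.
After converting to SI:
  material V: E = 403.3 GPa, ρ = 19300 kg/m³
  material J: E = 131.0 GPa, ρ = 7270 kg/m³
  material P: E = 196.2 GPa, ρ = 7865 kg/m³
  material P: M = 1.78×10⁻³
  material J: M = 1.57×10⁻³
  material V: M = 1.04×10⁻³
Material P ranks first.

material P, M = 1.78×10⁻³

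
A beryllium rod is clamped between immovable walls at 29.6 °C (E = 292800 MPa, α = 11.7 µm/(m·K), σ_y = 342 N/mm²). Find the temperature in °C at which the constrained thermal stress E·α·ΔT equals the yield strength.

129 °C

E = 292800 MPa = 292.8 GPa.
σ_y = 342 N/mm² = 342.0 MPa.
E·α·ΔT = 342.0 MPa ⇒ ΔT = 342.0 / (292.8×10³ × 11.7×10⁻⁶) = 99.83 K.
T = 29.6 + 99.83 = 129.4 °C.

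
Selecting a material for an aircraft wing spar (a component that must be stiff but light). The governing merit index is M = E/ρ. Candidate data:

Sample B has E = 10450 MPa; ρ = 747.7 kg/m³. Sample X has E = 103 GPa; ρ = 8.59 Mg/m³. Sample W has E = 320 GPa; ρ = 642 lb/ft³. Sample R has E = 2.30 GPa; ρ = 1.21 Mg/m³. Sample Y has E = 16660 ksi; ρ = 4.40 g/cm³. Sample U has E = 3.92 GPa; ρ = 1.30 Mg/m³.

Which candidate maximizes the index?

After converting to SI:
  sample B: E = 10.45 GPa, ρ = 747.7 kg/m³
  sample X: E = 103.0 GPa, ρ = 8590 kg/m³
  sample W: E = 320.0 GPa, ρ = 10280 kg/m³
  sample R: E = 2.300 GPa, ρ = 1210 kg/m³
  sample Y: E = 114.9 GPa, ρ = 4400 kg/m³
  sample U: E = 3.920 GPa, ρ = 1300 kg/m³
  sample W: M = 31.1 MN·m/kg
  sample Y: M = 26.1 MN·m/kg
  sample B: M = 14.0 MN·m/kg
  sample X: M = 12.0 MN·m/kg
  sample U: M = 3.02 MN·m/kg
  sample R: M = 1.90 MN·m/kg
Sample W ranks first.

sample W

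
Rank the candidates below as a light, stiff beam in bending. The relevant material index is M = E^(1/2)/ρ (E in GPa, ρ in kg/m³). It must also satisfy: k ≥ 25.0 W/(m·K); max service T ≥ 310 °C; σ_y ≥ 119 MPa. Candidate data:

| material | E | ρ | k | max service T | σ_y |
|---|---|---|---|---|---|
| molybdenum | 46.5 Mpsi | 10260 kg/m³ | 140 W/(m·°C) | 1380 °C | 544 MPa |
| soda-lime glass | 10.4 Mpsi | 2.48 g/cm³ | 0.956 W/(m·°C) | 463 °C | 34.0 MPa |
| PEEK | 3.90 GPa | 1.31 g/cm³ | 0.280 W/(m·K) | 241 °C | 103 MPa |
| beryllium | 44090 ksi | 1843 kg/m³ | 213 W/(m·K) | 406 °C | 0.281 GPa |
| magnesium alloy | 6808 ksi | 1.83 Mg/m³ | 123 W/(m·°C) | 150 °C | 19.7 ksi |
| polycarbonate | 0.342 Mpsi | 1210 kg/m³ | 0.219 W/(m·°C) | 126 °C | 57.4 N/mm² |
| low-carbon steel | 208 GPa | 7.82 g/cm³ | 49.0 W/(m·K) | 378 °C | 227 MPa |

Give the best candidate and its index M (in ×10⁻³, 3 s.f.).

beryllium, M = 9.46×10⁻³

Screen on constraints: k ≥ 25.0 W/(m·K); max service T ≥ 310 °C; σ_y ≥ 119 MPa. Survivors: molybdenum, beryllium, low-carbon steel.
After converting to SI:
  molybdenum: E = 320.6 GPa, ρ = 10260 kg/m³
  beryllium: E = 304.0 GPa, ρ = 1843 kg/m³
  low-carbon steel: E = 208.0 GPa, ρ = 7820 kg/m³
  beryllium: M = 9.46×10⁻³
  low-carbon steel: M = 1.84×10⁻³
  molybdenum: M = 1.75×10⁻³
Beryllium ranks first.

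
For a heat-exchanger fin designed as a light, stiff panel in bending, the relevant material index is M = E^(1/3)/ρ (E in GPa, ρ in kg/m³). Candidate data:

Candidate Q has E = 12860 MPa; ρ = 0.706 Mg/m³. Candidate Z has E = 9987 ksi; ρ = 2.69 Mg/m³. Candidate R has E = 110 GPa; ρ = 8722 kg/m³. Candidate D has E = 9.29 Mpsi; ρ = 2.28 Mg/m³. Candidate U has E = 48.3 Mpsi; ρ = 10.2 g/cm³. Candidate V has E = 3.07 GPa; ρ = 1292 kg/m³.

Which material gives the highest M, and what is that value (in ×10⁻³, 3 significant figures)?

candidate Q, M = 3.32×10⁻³

Convert each candidate to consistent units, then evaluate M:
  candidate Q: E = 12.86 GPa, ρ = 706.0 kg/m³
  candidate Z: E = 68.86 GPa, ρ = 2690 kg/m³
  candidate R: E = 110.0 GPa, ρ = 8722 kg/m³
  candidate D: E = 64.05 GPa, ρ = 2280 kg/m³
  candidate U: E = 333.0 GPa, ρ = 10200 kg/m³
  candidate V: E = 3.070 GPa, ρ = 1292 kg/m³
  candidate Q: M = 3.32×10⁻³
  candidate D: M = 1.75×10⁻³
  candidate Z: M = 1.52×10⁻³
  candidate V: M = 1.12×10⁻³
  candidate U: M = 0.680×10⁻³
  candidate R: M = 0.549×10⁻³
Highest index: candidate Q.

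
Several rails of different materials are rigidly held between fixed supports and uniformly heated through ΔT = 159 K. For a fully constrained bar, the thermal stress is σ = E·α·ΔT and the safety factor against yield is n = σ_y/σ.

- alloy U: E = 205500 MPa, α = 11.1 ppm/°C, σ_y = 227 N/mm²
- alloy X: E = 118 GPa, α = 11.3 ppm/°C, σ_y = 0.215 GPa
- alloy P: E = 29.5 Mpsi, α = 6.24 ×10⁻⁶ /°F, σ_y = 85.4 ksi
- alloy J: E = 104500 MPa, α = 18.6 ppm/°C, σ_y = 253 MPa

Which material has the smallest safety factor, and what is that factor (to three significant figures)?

alloy U, n = 0.626

In consistent units (E in GPa, α in ×10⁻⁶/K, σ_y in MPa):
  alloy U: E = 205.5, α = 11.1, σ_y = 227.0 → σ = 363 MPa, n = 0.626
  alloy X: E = 118.0, α = 11.3, σ_y = 215.0 → σ = 212 MPa, n = 1.01
  alloy P: E = 203.4, α = 11.2, σ_y = 588.8 → σ = 363 MPa, n = 1.62
  alloy J: E = 104.5, α = 18.6, σ_y = 253.0 → σ = 309 MPa, n = 0.819
Smallest n: alloy U with n = 0.626.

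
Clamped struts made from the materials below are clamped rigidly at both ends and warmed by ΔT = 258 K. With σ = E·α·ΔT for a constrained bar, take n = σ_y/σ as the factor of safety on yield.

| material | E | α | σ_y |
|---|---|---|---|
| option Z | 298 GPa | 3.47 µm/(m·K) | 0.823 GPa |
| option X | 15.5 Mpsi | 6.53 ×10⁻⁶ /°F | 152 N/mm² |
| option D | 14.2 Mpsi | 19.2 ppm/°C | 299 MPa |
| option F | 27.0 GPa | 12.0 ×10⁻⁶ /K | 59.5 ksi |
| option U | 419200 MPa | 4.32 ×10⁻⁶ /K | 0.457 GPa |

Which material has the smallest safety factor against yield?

Per material, after unit conversion:
  option Z: E = 298.0, α = 3.47, σ_y = 823.0 → σ = 267 MPa, n = 3.08
  option X: E = 106.9, α = 11.8, σ_y = 152.0 → σ = 324 MPa, n = 0.469
  option D: E = 97.91, α = 19.2, σ_y = 299.0 → σ = 485 MPa, n = 0.617
  option F: E = 27.00, α = 12.0, σ_y = 410.2 → σ = 83.6 MPa, n = 4.91
  option U: E = 419.2, α = 4.32, σ_y = 457.0 → σ = 467 MPa, n = 0.978
Smallest n: option X with n = 0.469.

option X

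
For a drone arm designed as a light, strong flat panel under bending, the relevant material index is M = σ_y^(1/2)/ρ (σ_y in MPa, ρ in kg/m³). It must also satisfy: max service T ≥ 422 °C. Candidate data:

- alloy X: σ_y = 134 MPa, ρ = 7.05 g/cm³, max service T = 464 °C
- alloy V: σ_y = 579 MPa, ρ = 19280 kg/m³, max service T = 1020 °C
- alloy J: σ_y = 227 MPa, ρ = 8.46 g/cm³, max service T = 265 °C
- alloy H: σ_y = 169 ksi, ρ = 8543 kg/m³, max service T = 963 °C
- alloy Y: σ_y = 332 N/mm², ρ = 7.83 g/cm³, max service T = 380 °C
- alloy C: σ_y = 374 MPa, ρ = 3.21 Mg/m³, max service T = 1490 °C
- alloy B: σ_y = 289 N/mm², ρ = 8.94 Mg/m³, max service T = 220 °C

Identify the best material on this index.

alloy C

Screen on constraints: max service T ≥ 422 °C. Survivors: alloy X, alloy V, alloy H, alloy C.
In SI units:
  alloy X: σ_y = 134.0 MPa, ρ = 7050 kg/m³
  alloy V: σ_y = 579.0 MPa, ρ = 19280 kg/m³
  alloy H: σ_y = 1165 MPa, ρ = 8543 kg/m³
  alloy C: σ_y = 374.0 MPa, ρ = 3210 kg/m³
  alloy C: M = 6.02×10⁻³
  alloy H: M = 4.00×10⁻³
  alloy X: M = 1.64×10⁻³
  alloy V: M = 1.25×10⁻³
Alloy C ranks first.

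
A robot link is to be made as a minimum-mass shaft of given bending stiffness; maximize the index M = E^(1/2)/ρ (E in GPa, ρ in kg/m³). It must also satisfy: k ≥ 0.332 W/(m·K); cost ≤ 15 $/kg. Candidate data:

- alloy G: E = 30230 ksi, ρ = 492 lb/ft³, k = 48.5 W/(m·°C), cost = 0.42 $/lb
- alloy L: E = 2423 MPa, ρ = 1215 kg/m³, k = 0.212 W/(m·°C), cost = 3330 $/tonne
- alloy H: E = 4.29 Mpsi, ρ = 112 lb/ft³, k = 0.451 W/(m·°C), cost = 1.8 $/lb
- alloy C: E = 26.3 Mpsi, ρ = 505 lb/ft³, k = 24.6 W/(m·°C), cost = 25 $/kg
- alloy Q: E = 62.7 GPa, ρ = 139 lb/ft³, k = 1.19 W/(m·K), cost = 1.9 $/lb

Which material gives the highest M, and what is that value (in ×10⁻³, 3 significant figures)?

alloy Q, M = 3.56×10⁻³

Screen on constraints: k ≥ 0.332 W/(m·K); cost ≤ 15 $/kg. Survivors: alloy G, alloy H, alloy Q.
Normalizing units and computing the index:
  alloy G: E = 208.4 GPa, ρ = 7881 kg/m³
  alloy H: E = 29.58 GPa, ρ = 1794 kg/m³
  alloy Q: E = 62.70 GPa, ρ = 2227 kg/m³
  alloy Q: M = 3.56×10⁻³
  alloy H: M = 3.03×10⁻³
  alloy G: M = 1.83×10⁻³
Alloy Q has the largest M.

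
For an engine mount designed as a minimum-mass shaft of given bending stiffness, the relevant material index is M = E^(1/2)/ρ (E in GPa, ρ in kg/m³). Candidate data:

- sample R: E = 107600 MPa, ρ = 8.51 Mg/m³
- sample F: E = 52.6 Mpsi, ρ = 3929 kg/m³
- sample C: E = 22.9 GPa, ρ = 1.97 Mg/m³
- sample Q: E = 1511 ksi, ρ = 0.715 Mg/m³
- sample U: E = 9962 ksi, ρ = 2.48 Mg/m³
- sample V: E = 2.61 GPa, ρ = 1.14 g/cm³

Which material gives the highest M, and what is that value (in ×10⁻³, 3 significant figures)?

Putting every candidate on a common basis:
  sample R: E = 107.6 GPa, ρ = 8510 kg/m³
  sample F: E = 362.7 GPa, ρ = 3929 kg/m³
  sample C: E = 22.90 GPa, ρ = 1970 kg/m³
  sample Q: E = 10.42 GPa, ρ = 715.0 kg/m³
  sample U: E = 68.69 GPa, ρ = 2480 kg/m³
  sample V: E = 2.610 GPa, ρ = 1140 kg/m³
  sample F: M = 4.85×10⁻³
  sample Q: M = 4.51×10⁻³
  sample U: M = 3.34×10⁻³
  sample C: M = 2.43×10⁻³
  sample V: M = 1.42×10⁻³
  sample R: M = 1.22×10⁻³
The maximum is for sample F.

sample F, M = 4.85×10⁻³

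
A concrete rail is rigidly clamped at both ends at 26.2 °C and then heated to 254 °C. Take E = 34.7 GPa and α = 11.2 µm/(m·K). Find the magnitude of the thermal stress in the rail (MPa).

88.5 MPa

ΔT = 227.8 K. Constrained thermal stress σ = E·α·ΔT = 34.70×10³ MPa × 11.2×10⁻⁶ × 227.8 = 88.5 MPa (compressive).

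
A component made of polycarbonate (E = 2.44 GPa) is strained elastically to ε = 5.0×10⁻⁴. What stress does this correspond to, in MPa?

σ = E·ε = 2440 MPa × 5.0×10⁻⁴ = 1.22 MPa.

1.22 MPa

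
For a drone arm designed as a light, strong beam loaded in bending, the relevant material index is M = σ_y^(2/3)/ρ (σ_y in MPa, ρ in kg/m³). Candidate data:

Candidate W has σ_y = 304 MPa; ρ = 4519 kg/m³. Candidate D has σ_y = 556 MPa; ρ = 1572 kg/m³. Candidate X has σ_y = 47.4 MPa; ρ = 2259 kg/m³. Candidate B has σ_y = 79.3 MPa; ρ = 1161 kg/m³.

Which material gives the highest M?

candidate D

Per-candidate index values:
  candidate D: M = 43.0×10⁻³
  candidate B: M = 15.9×10⁻³
  candidate W: M = 10.0×10⁻³
  candidate X: M = 5.80×10⁻³
Candidate D ranks first.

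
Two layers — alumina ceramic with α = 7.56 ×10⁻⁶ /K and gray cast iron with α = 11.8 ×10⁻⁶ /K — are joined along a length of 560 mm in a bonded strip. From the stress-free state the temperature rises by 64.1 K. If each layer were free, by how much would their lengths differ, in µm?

152 µm

Δα = |7.56 − 11.8|×10⁻⁶/K = 4.24×10⁻⁶/K.
ΔL_mismatch = Δα·L·ΔT = 4.24×10⁻⁶ × 560.0 mm × 64.1 K = 152 µm.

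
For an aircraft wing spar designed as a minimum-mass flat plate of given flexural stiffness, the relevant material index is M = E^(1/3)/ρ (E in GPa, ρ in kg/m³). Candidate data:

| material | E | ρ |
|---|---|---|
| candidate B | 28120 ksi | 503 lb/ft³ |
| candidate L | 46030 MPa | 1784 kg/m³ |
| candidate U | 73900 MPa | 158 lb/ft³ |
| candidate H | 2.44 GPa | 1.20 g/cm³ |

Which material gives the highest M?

candidate L

Convert each candidate to consistent units, then evaluate M:
  candidate B: E = 193.9 GPa, ρ = 8057 kg/m³
  candidate L: E = 46.03 GPa, ρ = 1784 kg/m³
  candidate U: E = 73.90 GPa, ρ = 2531 kg/m³
  candidate H: E = 2.440 GPa, ρ = 1200 kg/m³
  candidate L: M = 2.01×10⁻³
  candidate U: M = 1.66×10⁻³
  candidate H: M = 1.12×10⁻³
  candidate B: M = 0.718×10⁻³
Highest index: candidate L.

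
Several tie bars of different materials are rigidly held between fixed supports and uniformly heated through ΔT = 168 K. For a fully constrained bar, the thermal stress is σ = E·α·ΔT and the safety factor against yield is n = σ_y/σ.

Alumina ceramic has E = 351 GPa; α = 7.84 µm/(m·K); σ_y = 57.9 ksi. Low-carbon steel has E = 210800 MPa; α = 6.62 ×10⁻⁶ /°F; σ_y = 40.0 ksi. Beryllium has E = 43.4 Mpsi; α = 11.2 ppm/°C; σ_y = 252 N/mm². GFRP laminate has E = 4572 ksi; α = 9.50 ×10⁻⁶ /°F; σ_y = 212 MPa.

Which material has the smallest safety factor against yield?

beryllium

With everything in SI (GPa, ×10⁻⁶/K, MPa):
  alumina ceramic: E = 351.0, α = 7.84, σ_y = 399.2 → σ = 462 MPa, n = 0.864
  low-carbon steel: E = 210.8, α = 11.9, σ_y = 275.8 → σ = 422 MPa, n = 0.654
  beryllium: E = 299.2, α = 11.2, σ_y = 252.0 → σ = 563 MPa, n = 0.448
  GFRP laminate: E = 31.52, α = 17.1, σ_y = 212.0 → σ = 90.6 MPa, n = 2.34
The minimum is beryllium at n = 0.448.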